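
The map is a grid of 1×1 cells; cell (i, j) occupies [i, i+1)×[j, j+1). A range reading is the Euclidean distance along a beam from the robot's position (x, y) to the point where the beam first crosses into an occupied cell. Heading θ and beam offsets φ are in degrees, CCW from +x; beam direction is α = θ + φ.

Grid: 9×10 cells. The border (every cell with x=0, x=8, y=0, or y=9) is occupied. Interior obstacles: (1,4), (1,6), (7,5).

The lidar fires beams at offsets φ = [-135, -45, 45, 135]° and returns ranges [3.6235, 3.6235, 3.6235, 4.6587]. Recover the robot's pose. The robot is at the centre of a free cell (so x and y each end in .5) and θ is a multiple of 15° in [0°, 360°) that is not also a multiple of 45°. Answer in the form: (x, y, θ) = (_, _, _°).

The pose lattice has 53·16 = 848 candidates. Test each by forward raycasting.
  (5.5, 8.5, 330°): beam 1 = 4.6587 ≠ 3.6235 ✗
  (4.5, 5.5, 255°): beam 1 = 4.0415 ≠ 3.6235 ✗
  (4.5, 7.5, 330°): beam 1 = 2.5882 ≠ 3.6235 ✗
  (4.5, 4.5, 60°): beam 2 = 2.5882 ≠ 3.6235 ✗
  …
  (4.5, 4.5, 300°): r_1=3.6235, r_2=3.6235, r_3=3.6235, r_4=4.6587 — all match ✓
Only this pose fits every beam.

(x, y, θ) = (4.5, 4.5, 300°)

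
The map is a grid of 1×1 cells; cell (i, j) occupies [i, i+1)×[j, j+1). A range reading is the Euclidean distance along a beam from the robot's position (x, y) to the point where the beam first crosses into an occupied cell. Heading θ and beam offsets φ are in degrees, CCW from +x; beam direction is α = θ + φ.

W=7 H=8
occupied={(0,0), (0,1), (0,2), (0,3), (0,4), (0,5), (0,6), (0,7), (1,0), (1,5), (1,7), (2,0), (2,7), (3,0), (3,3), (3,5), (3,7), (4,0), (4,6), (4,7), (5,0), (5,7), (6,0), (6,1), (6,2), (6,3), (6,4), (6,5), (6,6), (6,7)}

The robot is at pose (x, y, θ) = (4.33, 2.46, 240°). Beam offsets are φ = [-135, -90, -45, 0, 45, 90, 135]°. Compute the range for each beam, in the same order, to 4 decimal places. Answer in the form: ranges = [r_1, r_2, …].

ranges = [1.2750, 1.0800, 3.4475, 1.6859, 1.5115, 1.9283, 1.7289]

beam 1: φ=-135°, α=105°
  cosα=-0.2588 sinα=0.9659 | (4,2) | tMaxX 1.2750 tMaxY 0.5590 | tΔX 3.8637 tΔY 1.0353
    t=0.5590 [y] (4,3)
    t=1.2750 [x] (3,3) — stop
  → r_1 = 1.2750
beam 2: φ=-90°, α=150°
  cosα=-0.8660 sinα=0.5000 | (4,2) | tMaxX 0.3811 tMaxY 1.0800 | tΔX 1.1547 tΔY 2.0000
    t=0.3811 [x] (3,2)
    t=1.0800 [y] (3,3) — stop
  → r_2 = 1.0800
beam 3: φ=-45°, α=195°
  cosα=-0.9659 sinα=-0.2588 | (4,2) | tMaxX 0.3416 tMaxY 1.7773 | tΔX 1.0353 tΔY 3.8637
    t=0.3416 [x] (3,2)
    t=1.3769 [x] (2,2)
    t=1.7773 [y] (2,1)
    t=2.4122 [x] (1,1)
    t=3.4475 [x] (0,1) — stop
  → r_3 = 3.4475
beam 4: φ=0°, α=240°
  cosα=-0.5000 sinα=-0.8660 | (4,2) | tMaxX 0.6600 tMaxY 0.5312 | tΔX 2.0000 tΔY 1.1547
    t=0.5312 [y] (4,1)
    t=0.6600 [x] (3,1)
    t=1.6859 [y] (3,0) — stop
  → r_4 = 1.6859
beam 5: φ=45°, α=285°
  cosα=0.2588 sinα=-0.9659 | (4,2) | tMaxX 2.5887 tMaxY 0.4762 | tΔX 3.8637 tΔY 1.0353
    t=0.4762 [y] (4,1)
    t=1.5115 [y] (4,0) — stop
  → r_5 = 1.5115
beam 6: φ=90°, α=330°
  cosα=0.8660 sinα=-0.5000 | (4,2) | tMaxX 0.7736 tMaxY 0.9200 | tΔX 1.1547 tΔY 2.0000
    t=0.7736 [x] (5,2)
    t=0.9200 [y] (5,1)
    t=1.9283 [x] (6,1) — stop
  → r_6 = 1.9283
beam 7: φ=135°, α=15°
  cosα=0.9659 sinα=0.2588 | (4,2) | tMaxX 0.6936 tMaxY 2.0864 | tΔX 1.0353 tΔY 3.8637
    t=0.6936 [x] (5,2)
    t=1.7289 [x] (6,2) — stop
  → r_7 = 1.7289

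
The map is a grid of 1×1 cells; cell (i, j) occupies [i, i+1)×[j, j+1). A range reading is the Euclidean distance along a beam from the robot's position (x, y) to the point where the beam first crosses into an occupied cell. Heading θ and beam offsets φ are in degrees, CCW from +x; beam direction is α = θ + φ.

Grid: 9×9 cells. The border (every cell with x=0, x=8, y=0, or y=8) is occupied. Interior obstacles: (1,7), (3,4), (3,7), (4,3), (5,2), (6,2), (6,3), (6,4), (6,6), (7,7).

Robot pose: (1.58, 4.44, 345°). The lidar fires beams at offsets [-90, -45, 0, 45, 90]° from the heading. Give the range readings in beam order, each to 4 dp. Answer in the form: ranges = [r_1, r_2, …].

ranges = [2.2409, 3.9722, 1.4701, 5.1038, 3.6856]

beam 1: φ=-90°, α=255°
  cosα=-0.2588 sinα=-0.9659 | (1,4) | tMaxX 2.2409 tMaxY 0.4555 | tΔX 3.8637 tΔY 1.0353
    t=0.4555 [y] (1,3)
    t=1.4908 [y] (1,2)
    t=2.2409 [x] (0,2) — stop
  → r_1 = 2.2409
beam 2: φ=-45°, α=300°
  cosα=0.5000 sinα=-0.8660 | (1,4) | tMaxX 0.8400 tMaxY 0.5081 | tΔX 2.0000 tΔY 1.1547
    t=0.5081 [y] (1,3)
    t=0.8400 [x] (2,3)
    t=1.6628 [y] (2,2)
    t=2.8175 [y] (2,1)
    t=2.8400 [x] (3,1)
    t=3.9722 [y] (3,0) — stop
  → r_2 = 3.9722
beam 3: φ=0°, α=345°
  cosα=0.9659 sinα=-0.2588 | (1,4) | tMaxX 0.4348 tMaxY 1.7000 | tΔX 1.0353 tΔY 3.8637
    t=0.4348 [x] (2,4)
    t=1.4701 [x] (3,4) — stop
  → r_3 = 1.4701
beam 4: φ=45°, α=30°
  cosα=0.8660 sinα=0.5000 | (1,4) | tMaxX 0.4850 tMaxY 1.1200 | tΔX 1.1547 tΔY 2.0000
    t=0.4850 [x] (2,4)
    t=1.1200 [y] (2,5)
    t=1.6397 [x] (3,5)
    t=2.7944 [x] (4,5)
    t=3.1200 [y] (4,6)
    t=3.9491 [x] (5,6)
    t=5.1038 [x] (6,6) — stop
  → r_4 = 5.1038
beam 5: φ=90°, α=75°
  cosα=0.2588 sinα=0.9659 | (1,4) | tMaxX 1.6228 tMaxY 0.5798 | tΔX 3.8637 tΔY 1.0353
    t=0.5798 [y] (1,5)
    t=1.6150 [y] (1,6)
    t=1.6228 [x] (2,6)
    t=2.6503 [y] (2,7)
    t=3.6856 [y] (2,8) — stop
  → r_5 = 3.6856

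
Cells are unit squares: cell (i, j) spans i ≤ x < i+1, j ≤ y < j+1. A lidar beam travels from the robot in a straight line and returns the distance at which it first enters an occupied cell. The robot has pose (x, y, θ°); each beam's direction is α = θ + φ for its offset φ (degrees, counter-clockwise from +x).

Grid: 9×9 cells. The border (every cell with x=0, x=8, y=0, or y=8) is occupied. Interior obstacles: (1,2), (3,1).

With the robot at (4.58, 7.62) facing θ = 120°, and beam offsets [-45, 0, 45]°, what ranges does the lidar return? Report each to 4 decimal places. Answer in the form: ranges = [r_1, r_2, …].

beam 1: φ=-45°, α=75°
  direction (0.2588, 0.9659); cell (4,7); t to first gridline: x 1.6228, y 0.3934 (then +3.8637 / +1.0353)
    (4,8) via y @ 0.3934  # hit
  → r_1 = 0.3934
beam 2: φ=0°, α=120°
  direction (-0.5000, 0.8660); cell (4,7); t to first gridline: x 1.1600, y 0.4388 (then +2.0000 / +1.1547)
    (4,8) via y @ 0.4388  # hit
  → r_2 = 0.4388
beam 3: φ=45°, α=165°
  direction (-0.9659, 0.2588); cell (4,7); t to first gridline: x 0.6005, y 1.4682 (then +1.0353 / +3.8637)
    (3,7) via x @ 0.6005
    (3,8) via y @ 1.4682  # hit
  → r_3 = 1.4682

ranges = [0.3934, 0.4388, 1.4682]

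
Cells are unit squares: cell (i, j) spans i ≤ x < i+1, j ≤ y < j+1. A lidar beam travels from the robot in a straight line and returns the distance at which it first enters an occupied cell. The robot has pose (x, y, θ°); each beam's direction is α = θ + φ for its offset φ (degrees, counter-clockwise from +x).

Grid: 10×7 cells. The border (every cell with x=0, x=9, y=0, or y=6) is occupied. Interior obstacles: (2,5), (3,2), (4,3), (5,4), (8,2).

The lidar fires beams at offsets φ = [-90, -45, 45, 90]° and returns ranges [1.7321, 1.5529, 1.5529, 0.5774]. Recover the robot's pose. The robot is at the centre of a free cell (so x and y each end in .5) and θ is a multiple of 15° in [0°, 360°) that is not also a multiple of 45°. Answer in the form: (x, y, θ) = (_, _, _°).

Candidates: 35 free-cell centres × 16 headings = 560 poses. Raycast each; keep the one whose scan matches to 4 dp.
  (2.5, 3.5, 345°): beam 1 = 2.5882 ≠ 1.7321 ✗
  (7.5, 3.5, 120°): beam 2 = 2.5882 ≠ 1.5529 ✗
  (6.5, 3.5, 345°): beam 1 = 2.5882 ≠ 1.7321 ✗
  …
  (2.5, 2.5, 240°): r_1=1.7321, r_2=1.5529, r_3=1.5529, r_4=0.5774 — all match ✓
No second candidate reproduces the full scan.

(x, y, θ) = (2.5, 2.5, 240°)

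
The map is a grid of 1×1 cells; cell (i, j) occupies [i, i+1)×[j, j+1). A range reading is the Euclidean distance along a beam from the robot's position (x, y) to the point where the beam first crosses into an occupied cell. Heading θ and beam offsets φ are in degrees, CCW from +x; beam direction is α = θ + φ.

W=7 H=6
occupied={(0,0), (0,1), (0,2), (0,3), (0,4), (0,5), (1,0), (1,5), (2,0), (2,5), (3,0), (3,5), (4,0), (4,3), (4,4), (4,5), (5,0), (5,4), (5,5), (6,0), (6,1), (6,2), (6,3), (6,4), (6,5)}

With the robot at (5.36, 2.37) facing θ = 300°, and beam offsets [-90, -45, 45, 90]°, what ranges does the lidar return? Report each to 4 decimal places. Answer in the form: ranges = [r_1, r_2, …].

beam 1: φ=-90°, α=210°
  dir = (cos 210°, sin 210°) = (-0.8660, -0.5000); from cell (5,2)
  next x-line at t=0.4157, next y-line at t=0.7400; Δt_x=1.1547, Δt_y=2.0000
    x: enter (4,2) at t=0.4157
    y: enter (4,1) at t=0.7400
    x: enter (3,1) at t=1.5704
    x: enter (2,1) at t=2.7251
    y: enter (2,0) at t=2.7400 ← occupied
  → r_1 = 2.7400
beam 2: φ=-45°, α=255°
  dir = (cos 255°, sin 255°) = (-0.2588, -0.9659); from cell (5,2)
  next x-line at t=1.3909, next y-line at t=0.3831; Δt_x=3.8637, Δt_y=1.0353
    y: enter (5,1) at t=0.3831
    x: enter (4,1) at t=1.3909
    y: enter (4,0) at t=1.4183 ← occupied
  → r_2 = 1.4183
beam 3: φ=45°, α=345°
  dir = (cos 345°, sin 345°) = (0.9659, -0.2588); from cell (5,2)
  next x-line at t=0.6626, next y-line at t=1.4296; Δt_x=1.0353, Δt_y=3.8637
    x: enter (6,2) at t=0.6626 ← occupied
  → r_3 = 0.6626
beam 4: φ=90°, α=30°
  dir = (cos 30°, sin 30°) = (0.8660, 0.5000); from cell (5,2)
  next x-line at t=0.7390, next y-line at t=1.2600; Δt_x=1.1547, Δt_y=2.0000
    x: enter (6,2) at t=0.7390 ← occupied
  → r_4 = 0.7390

ranges = [2.7400, 1.4183, 0.6626, 0.7390]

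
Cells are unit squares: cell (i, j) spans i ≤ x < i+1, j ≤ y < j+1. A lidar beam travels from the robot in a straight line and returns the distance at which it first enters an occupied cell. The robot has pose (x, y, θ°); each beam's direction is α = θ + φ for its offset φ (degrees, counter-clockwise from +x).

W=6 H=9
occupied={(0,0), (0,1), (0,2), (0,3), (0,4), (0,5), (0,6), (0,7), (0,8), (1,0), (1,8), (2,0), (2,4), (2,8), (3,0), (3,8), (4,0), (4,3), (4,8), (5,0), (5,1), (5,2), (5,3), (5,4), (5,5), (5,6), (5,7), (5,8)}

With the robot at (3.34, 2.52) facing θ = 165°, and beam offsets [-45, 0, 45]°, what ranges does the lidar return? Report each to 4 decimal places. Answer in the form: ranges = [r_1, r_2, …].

ranges = [1.7090, 2.4225, 2.7020]

beam 1: φ=-45°, α=120°
  cosα=-0.5000 sinα=0.8660 | (3,2) | tMaxX 0.6800 tMaxY 0.5543 | tΔX 2.0000 tΔY 1.1547
    t=0.5543 [y] (3,3)
    t=0.6800 [x] (2,3)
    t=1.7090 [y] (2,4) — stop
  → r_1 = 1.7090
beam 2: φ=0°, α=165°
  cosα=-0.9659 sinα=0.2588 | (3,2) | tMaxX 0.3520 tMaxY 1.8546 | tΔX 1.0353 tΔY 3.8637
    t=0.3520 [x] (2,2)
    t=1.3873 [x] (1,2)
    t=1.8546 [y] (1,3)
    t=2.4225 [x] (0,3) — stop
  → r_2 = 2.4225
beam 3: φ=45°, α=210°
  cosα=-0.8660 sinα=-0.5000 | (3,2) | tMaxX 0.3926 tMaxY 1.0400 | tΔX 1.1547 tΔY 2.0000
    t=0.3926 [x] (2,2)
    t=1.0400 [y] (2,1)
    t=1.5473 [x] (1,1)
    t=2.7020 [x] (0,1) — stop
  → r_3 = 2.7020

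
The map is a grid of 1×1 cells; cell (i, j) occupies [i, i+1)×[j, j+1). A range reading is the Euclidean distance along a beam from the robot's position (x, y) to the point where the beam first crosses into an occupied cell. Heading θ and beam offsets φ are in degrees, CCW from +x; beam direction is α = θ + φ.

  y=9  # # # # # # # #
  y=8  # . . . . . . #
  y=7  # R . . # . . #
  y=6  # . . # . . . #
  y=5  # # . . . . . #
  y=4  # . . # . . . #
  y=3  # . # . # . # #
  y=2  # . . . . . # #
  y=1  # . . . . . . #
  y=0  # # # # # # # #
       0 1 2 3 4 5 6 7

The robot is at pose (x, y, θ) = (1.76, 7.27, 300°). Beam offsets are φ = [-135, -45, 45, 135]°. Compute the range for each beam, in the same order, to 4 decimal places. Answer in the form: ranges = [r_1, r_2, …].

beam 1: φ=-135°, α=165°
  direction (-0.9659, 0.2588); cell (1,7); t to first gridline: x 0.7868, y 2.8205 (then +1.0353 / +3.8637)
    (0,7) via x @ 0.7868  # hit
  → r_1 = 0.7868
beam 2: φ=-45°, α=255°
  direction (-0.2588, -0.9659); cell (1,7); t to first gridline: x 2.9364, y 0.2795 (then +3.8637 / +1.0353)
    (1,6) via y @ 0.2795
    (1,5) via y @ 1.3148  # hit
  → r_2 = 1.3148
beam 3: φ=45°, α=345°
  direction (0.9659, -0.2588); cell (1,7); t to first gridline: x 0.2485, y 1.0432 (then +1.0353 / +3.8637)
    (2,7) via x @ 0.2485
    (2,6) via y @ 1.0432
    (3,6) via x @ 1.2837  # hit
  → r_3 = 1.2837
beam 4: φ=135°, α=75°
  direction (0.2588, 0.9659); cell (1,7); t to first gridline: x 0.9273, y 0.7558 (then +3.8637 / +1.0353)
    (1,8) via y @ 0.7558
    (2,8) via x @ 0.9273
    (2,9) via y @ 1.7910  # hit
  → r_4 = 1.7910

ranges = [0.7868, 1.3148, 1.2837, 1.7910]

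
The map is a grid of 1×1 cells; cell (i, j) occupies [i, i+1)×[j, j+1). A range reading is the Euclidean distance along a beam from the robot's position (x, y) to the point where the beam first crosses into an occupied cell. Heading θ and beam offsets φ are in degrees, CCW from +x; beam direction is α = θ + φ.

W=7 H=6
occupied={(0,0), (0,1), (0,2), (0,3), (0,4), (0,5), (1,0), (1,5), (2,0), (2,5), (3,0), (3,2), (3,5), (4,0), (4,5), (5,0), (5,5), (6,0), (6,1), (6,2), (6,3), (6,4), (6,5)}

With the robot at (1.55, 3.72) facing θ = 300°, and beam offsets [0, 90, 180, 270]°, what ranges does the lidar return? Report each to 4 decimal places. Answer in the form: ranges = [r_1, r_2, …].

beam 1: φ=0°, α=300°
  dir = (cos 300°, sin 300°) = (0.5000, -0.8660); from cell (1,3)
  next x-line at t=0.9000, next y-line at t=0.8314; Δt_x=2.0000, Δt_y=1.1547
    y: enter (1,2) at t=0.8314
    x: enter (2,2) at t=0.9000
    y: enter (2,1) at t=1.9861
    x: enter (3,1) at t=2.9000
    y: enter (3,0) at t=3.1408 ← occupied
  → r_1 = 3.1408
beam 2: φ=90°, α=30°
  dir = (cos 30°, sin 30°) = (0.8660, 0.5000); from cell (1,3)
  next x-line at t=0.5196, next y-line at t=0.5600; Δt_x=1.1547, Δt_y=2.0000
    x: enter (2,3) at t=0.5196
    y: enter (2,4) at t=0.5600
    x: enter (3,4) at t=1.6743
    y: enter (3,5) at t=2.5600 ← occupied
  → r_2 = 2.5600
beam 3: φ=180°, α=120°
  dir = (cos 120°, sin 120°) = (-0.5000, 0.8660); from cell (1,3)
  next x-line at t=1.1000, next y-line at t=0.3233; Δt_x=2.0000, Δt_y=1.1547
    y: enter (1,4) at t=0.3233
    x: enter (0,4) at t=1.1000 ← occupied
  → r_3 = 1.1000
beam 4: φ=270°, α=210°
  dir = (cos 210°, sin 210°) = (-0.8660, -0.5000); from cell (1,3)
  next x-line at t=0.6351, next y-line at t=1.4400; Δt_x=1.1547, Δt_y=2.0000
    x: enter (0,3) at t=0.6351 ← occupied
  → r_4 = 0.6351

ranges = [3.1408, 2.5600, 1.1000, 0.6351]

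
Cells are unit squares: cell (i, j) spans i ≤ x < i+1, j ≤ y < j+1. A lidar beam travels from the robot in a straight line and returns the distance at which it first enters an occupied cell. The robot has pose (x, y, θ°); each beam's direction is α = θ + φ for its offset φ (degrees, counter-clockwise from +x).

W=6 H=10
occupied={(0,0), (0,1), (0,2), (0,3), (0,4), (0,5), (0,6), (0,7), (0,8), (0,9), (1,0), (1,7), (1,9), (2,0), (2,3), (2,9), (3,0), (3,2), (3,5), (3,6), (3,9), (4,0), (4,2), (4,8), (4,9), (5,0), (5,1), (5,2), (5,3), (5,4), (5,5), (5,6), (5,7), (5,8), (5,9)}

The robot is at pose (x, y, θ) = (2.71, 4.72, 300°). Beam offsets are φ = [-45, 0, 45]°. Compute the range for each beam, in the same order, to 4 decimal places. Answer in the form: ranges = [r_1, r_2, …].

ranges = [0.7454, 1.9861, 2.3708]

beam 1: φ=-45°, α=255°
  cosα=-0.2588 sinα=-0.9659 | (2,4) | tMaxX 2.7432 tMaxY 0.7454 | tΔX 3.8637 tΔY 1.0353
    t=0.7454 [y] (2,3) — stop
  → r_1 = 0.7454
beam 2: φ=0°, α=300°
  cosα=0.5000 sinα=-0.8660 | (2,4) | tMaxX 0.5800 tMaxY 0.8314 | tΔX 2.0000 tΔY 1.1547
    t=0.5800 [x] (3,4)
    t=0.8314 [y] (3,3)
    t=1.9861 [y] (3,2) — stop
  → r_2 = 1.9861
beam 3: φ=45°, α=345°
  cosα=0.9659 sinα=-0.2588 | (2,4) | tMaxX 0.3002 tMaxY 2.7819 | tΔX 1.0353 tΔY 3.8637
    t=0.3002 [x] (3,4)
    t=1.3355 [x] (4,4)
    t=2.3708 [x] (5,4) — stop
  → r_3 = 2.3708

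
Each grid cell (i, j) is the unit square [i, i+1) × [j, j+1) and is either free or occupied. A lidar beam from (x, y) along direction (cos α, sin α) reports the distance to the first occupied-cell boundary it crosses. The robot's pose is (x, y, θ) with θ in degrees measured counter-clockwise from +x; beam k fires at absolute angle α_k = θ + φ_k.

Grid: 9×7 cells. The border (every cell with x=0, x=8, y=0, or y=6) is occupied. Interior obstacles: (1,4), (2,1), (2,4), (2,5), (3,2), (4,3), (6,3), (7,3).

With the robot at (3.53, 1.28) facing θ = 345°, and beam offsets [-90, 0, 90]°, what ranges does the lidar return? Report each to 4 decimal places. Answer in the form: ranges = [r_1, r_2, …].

beam 1: φ=-90°, α=255°
  d=(-0.2588,-0.9659)  start (3,1)  tX=2.0478 tY=0.2899  stride 1/|dx|=3.8637 1/|dy|=1.0353
    cross y-line → (3,0), t=0.2899 (wall)
  → r_1 = 0.2899
beam 2: φ=0°, α=345°
  d=(0.9659,-0.2588)  start (3,1)  tX=0.4866 tY=1.0818  stride 1/|dx|=1.0353 1/|dy|=3.8637
    cross x-line → (4,1), t=0.4866
    cross y-line → (4,0), t=1.0818 (wall)
  → r_2 = 1.0818
beam 3: φ=90°, α=75°
  d=(0.2588,0.9659)  start (3,1)  tX=1.8159 tY=0.7454  stride 1/|dx|=3.8637 1/|dy|=1.0353
    cross y-line → (3,2), t=0.7454 (wall)
  → r_3 = 0.7454

ranges = [0.2899, 1.0818, 0.7454]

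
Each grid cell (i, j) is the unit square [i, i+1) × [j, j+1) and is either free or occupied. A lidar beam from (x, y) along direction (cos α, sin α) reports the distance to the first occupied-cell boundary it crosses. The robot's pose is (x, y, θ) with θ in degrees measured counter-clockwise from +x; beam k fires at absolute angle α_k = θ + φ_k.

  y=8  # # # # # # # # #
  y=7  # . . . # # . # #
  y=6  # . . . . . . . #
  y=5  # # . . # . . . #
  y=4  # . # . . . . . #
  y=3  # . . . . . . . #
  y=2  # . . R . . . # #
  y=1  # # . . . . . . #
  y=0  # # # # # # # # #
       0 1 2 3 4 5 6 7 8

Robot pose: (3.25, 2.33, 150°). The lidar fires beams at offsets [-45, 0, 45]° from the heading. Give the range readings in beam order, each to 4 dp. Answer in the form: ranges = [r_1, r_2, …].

ranges = [1.7289, 2.5981, 1.2941]

beam 1: φ=-45°, α=105°
  dir = (cos 105°, sin 105°) = (-0.2588, 0.9659); from cell (3,2)
  next x-line at t=0.9659, next y-line at t=0.6936; Δt_x=3.8637, Δt_y=1.0353
    y: enter (3,3) at t=0.6936
    x: enter (2,3) at t=0.9659
    y: enter (2,4) at t=1.7289 ← occupied
  → r_1 = 1.7289
beam 2: φ=0°, α=150°
  dir = (cos 150°, sin 150°) = (-0.8660, 0.5000); from cell (3,2)
  next x-line at t=0.2887, next y-line at t=1.3400; Δt_x=1.1547, Δt_y=2.0000
    x: enter (2,2) at t=0.2887
    y: enter (2,3) at t=1.3400
    x: enter (1,3) at t=1.4434
    x: enter (0,3) at t=2.5981 ← occupied
  → r_2 = 2.5981
beam 3: φ=45°, α=195°
  dir = (cos 195°, sin 195°) = (-0.9659, -0.2588); from cell (3,2)
  next x-line at t=0.2588, next y-line at t=1.2750; Δt_x=1.0353, Δt_y=3.8637
    x: enter (2,2) at t=0.2588
    y: enter (2,1) at t=1.2750
    x: enter (1,1) at t=1.2941 ← occupied
  → r_3 = 1.2941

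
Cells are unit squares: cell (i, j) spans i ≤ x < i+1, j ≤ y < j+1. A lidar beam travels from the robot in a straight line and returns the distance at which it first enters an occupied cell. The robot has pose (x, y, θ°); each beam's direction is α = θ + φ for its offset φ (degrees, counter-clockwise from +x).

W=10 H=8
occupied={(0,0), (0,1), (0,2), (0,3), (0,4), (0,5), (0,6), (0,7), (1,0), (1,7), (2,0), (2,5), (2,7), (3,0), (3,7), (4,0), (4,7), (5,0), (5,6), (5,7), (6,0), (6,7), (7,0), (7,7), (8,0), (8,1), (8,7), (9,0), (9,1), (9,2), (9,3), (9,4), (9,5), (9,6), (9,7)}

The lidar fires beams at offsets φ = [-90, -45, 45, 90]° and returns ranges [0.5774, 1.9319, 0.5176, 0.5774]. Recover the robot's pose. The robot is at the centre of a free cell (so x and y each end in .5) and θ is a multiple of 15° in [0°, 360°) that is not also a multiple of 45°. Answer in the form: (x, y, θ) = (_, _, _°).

The pose lattice has 45·16 = 720 candidates. Test each by forward raycasting.
  (2.5, 1.5, 105°): beam 1 = 6.7293 ≠ 0.5774 ✗
  (2.5, 3.5, 30°): beam 1 = 2.8868 ≠ 0.5774 ✗
  (5.5, 5.5, 30°): beam 1 = 5.0000 ≠ 0.5774 ✗
  (1.5, 2.5, 30°): beam 1 = 1.7321 ≠ 0.5774 ✗
  …
  (1.5, 5.5, 300°): r_1=0.5774, r_2=1.9319, r_3=0.5176, r_4=0.5774 — all match ✓
Unique over the lattice → pose = (1.5, 5.5, 300°).

(x, y, θ) = (1.5, 5.5, 300°)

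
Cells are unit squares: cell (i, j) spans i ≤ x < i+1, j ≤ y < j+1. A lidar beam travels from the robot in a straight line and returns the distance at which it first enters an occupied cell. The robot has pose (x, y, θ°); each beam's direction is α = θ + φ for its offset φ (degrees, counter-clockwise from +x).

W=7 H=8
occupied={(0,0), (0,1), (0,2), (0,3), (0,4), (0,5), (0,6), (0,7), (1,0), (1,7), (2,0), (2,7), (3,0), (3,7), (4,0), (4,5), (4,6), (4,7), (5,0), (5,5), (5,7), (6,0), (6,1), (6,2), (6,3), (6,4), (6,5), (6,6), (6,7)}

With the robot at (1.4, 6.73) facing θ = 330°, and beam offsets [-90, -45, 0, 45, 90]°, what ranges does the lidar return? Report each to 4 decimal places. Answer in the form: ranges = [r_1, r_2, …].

ranges = [0.8000, 5.9321, 3.0022, 1.0432, 0.3118]

beam 1: φ=-90°, α=240°
  d=(-0.5000,-0.8660)  start (1,6)  tX=0.8000 tY=0.8429  stride 1/|dx|=2.0000 1/|dy|=1.1547
    cross x-line → (0,6), t=0.8000 (wall)
  → r_1 = 0.8000
beam 2: φ=-45°, α=285°
  d=(0.2588,-0.9659)  start (1,6)  tX=2.3182 tY=0.7558  stride 1/|dx|=3.8637 1/|dy|=1.0353
    cross y-line → (1,5), t=0.7558
    cross y-line → (1,4), t=1.7910
    cross x-line → (2,4), t=2.3182
    cross y-line → (2,3), t=2.8263
    cross y-line → (2,2), t=3.8616
    cross y-line → (2,1), t=4.8969
    cross y-line → (2,0), t=5.9321 (wall)
  → r_2 = 5.9321
beam 3: φ=0°, α=330°
  d=(0.8660,-0.5000)  start (1,6)  tX=0.6928 tY=1.4600  stride 1/|dx|=1.1547 1/|dy|=2.0000
    cross x-line → (2,6), t=0.6928
    cross y-line → (2,5), t=1.4600
    cross x-line → (3,5), t=1.8475
    cross x-line → (4,5), t=3.0022 (wall)
  → r_3 = 3.0022
beam 4: φ=45°, α=15°
  d=(0.9659,0.2588)  start (1,6)  tX=0.6212 tY=1.0432  stride 1/|dx|=1.0353 1/|dy|=3.8637
    cross x-line → (2,6), t=0.6212
    cross y-line → (2,7), t=1.0432 (wall)
  → r_4 = 1.0432
beam 5: φ=90°, α=60°
  d=(0.5000,0.8660)  start (1,6)  tX=1.2000 tY=0.3118  stride 1/|dx|=2.0000 1/|dy|=1.1547
    cross y-line → (1,7), t=0.3118 (wall)
  → r_5 = 0.3118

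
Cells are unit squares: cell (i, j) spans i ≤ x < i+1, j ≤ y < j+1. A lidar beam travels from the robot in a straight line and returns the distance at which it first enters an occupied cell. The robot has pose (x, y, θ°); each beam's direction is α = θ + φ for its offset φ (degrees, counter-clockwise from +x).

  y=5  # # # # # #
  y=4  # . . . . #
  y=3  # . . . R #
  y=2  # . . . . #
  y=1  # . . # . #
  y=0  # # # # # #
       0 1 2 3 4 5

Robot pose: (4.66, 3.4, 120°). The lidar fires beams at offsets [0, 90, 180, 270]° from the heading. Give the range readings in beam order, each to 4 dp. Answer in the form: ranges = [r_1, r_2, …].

ranges = [1.8475, 4.2262, 0.6800, 0.3926]

beam 1: φ=0°, α=120°
  dir = (cos 120°, sin 120°) = (-0.5000, 0.8660); from cell (4,3)
  next x-line at t=1.3200, next y-line at t=0.6928; Δt_x=2.0000, Δt_y=1.1547
    y: enter (4,4) at t=0.6928
    x: enter (3,4) at t=1.3200
    y: enter (3,5) at t=1.8475 ← occupied
  → r_1 = 1.8475
beam 2: φ=90°, α=210°
  dir = (cos 210°, sin 210°) = (-0.8660, -0.5000); from cell (4,3)
  next x-line at t=0.7621, next y-line at t=0.8000; Δt_x=1.1547, Δt_y=2.0000
    x: enter (3,3) at t=0.7621
    y: enter (3,2) at t=0.8000
    x: enter (2,2) at t=1.9168
    y: enter (2,1) at t=2.8000
    x: enter (1,1) at t=3.0715
    x: enter (0,1) at t=4.2262 ← occupied
  → r_2 = 4.2262
beam 3: φ=180°, α=300°
  dir = (cos 300°, sin 300°) = (0.5000, -0.8660); from cell (4,3)
  next x-line at t=0.6800, next y-line at t=0.4619; Δt_x=2.0000, Δt_y=1.1547
    y: enter (4,2) at t=0.4619
    x: enter (5,2) at t=0.6800 ← occupied
  → r_3 = 0.6800
beam 4: φ=270°, α=30°
  dir = (cos 30°, sin 30°) = (0.8660, 0.5000); from cell (4,3)
  next x-line at t=0.3926, next y-line at t=1.2000; Δt_x=1.1547, Δt_y=2.0000
    x: enter (5,3) at t=0.3926 ← occupied
  → r_4 = 0.3926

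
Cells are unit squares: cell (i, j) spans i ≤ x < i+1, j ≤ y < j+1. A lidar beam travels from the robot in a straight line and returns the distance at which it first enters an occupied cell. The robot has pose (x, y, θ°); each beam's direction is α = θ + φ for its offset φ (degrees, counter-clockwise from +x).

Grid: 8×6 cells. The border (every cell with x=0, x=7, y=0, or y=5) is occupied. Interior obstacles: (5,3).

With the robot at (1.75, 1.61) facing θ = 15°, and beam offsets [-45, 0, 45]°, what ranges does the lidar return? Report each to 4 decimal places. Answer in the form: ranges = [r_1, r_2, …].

beam 1: φ=-45°, α=330°
  direction (0.8660, -0.5000); cell (1,1); t to first gridline: x 0.2887, y 1.2200 (then +1.1547 / +2.0000)
    (2,1) via x @ 0.2887
    (2,0) via y @ 1.2200  # hit
  → r_1 = 1.2200
beam 2: φ=0°, α=15°
  direction (0.9659, 0.2588); cell (1,1); t to first gridline: x 0.2588, y 1.5068 (then +1.0353 / +3.8637)
    (2,1) via x @ 0.2588
    (3,1) via x @ 1.2941
    (3,2) via y @ 1.5068
    (4,2) via x @ 2.3294
    (5,2) via x @ 3.3646
    (6,2) via x @ 4.3999
    (6,3) via y @ 5.3705
    (7,3) via x @ 5.4352  # hit
  → r_2 = 5.4352
beam 3: φ=45°, α=60°
  direction (0.5000, 0.8660); cell (1,1); t to first gridline: x 0.5000, y 0.4503 (then +2.0000 / +1.1547)
    (1,2) via y @ 0.4503
    (2,2) via x @ 0.5000
    (2,3) via y @ 1.6050
    (3,3) via x @ 2.5000
    (3,4) via y @ 2.7597
    (3,5) via y @ 3.9144  # hit
  → r_3 = 3.9144

ranges = [1.2200, 5.4352, 3.9144]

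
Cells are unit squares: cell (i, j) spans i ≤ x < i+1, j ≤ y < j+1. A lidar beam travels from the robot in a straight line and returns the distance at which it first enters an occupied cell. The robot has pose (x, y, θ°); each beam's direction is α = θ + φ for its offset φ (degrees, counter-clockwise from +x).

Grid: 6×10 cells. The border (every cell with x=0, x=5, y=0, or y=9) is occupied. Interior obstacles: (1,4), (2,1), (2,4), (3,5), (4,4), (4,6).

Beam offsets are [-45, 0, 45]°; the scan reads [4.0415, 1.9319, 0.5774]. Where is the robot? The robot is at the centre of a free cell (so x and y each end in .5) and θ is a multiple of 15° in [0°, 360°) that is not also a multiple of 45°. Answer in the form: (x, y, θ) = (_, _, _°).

The pose lattice has 26·16 = 416 candidates. Test each by forward raycasting.
  (4.5, 1.5, 60°): beam 1 = 0.5176 ≠ 4.0415 ✗
  (2.5, 7.5, 195°): beam 1 = 1.7321 ≠ 4.0415 ✗
  (4.5, 7.5, 60°): beam 1 = 0.5176 ≠ 4.0415 ✗
  (3.5, 4.5, 120°): beam 1 = 0.5176 ≠ 4.0415 ✗
  …
  (1.5, 5.5, 105°): r_1=4.0415, r_2=1.9319, r_3=0.5774 — all match ✓
Only this pose fits every beam.

(x, y, θ) = (1.5, 5.5, 105°)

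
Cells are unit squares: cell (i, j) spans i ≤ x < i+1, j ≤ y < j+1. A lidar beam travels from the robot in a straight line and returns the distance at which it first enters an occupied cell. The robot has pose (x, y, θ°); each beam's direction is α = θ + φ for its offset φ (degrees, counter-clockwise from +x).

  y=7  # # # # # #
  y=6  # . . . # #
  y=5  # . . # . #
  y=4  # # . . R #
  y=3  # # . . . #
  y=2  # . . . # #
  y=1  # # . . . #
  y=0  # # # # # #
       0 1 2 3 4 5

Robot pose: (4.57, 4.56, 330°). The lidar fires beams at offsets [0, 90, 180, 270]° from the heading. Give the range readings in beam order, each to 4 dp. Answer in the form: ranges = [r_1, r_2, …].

ranges = [0.4965, 0.8600, 0.8800, 4.1107]

beam 1: φ=0°, α=330°
  d=(0.8660,-0.5000)  start (4,4)  tX=0.4965 tY=1.1200  stride 1/|dx|=1.1547 1/|dy|=2.0000
    cross x-line → (5,4), t=0.4965 (wall)
  → r_1 = 0.4965
beam 2: φ=90°, α=60°
  d=(0.5000,0.8660)  start (4,4)  tX=0.8600 tY=0.5081  stride 1/|dx|=2.0000 1/|dy|=1.1547
    cross y-line → (4,5), t=0.5081
    cross x-line → (5,5), t=0.8600 (wall)
  → r_2 = 0.8600
beam 3: φ=180°, α=150°
  d=(-0.8660,0.5000)  start (4,4)  tX=0.6582 tY=0.8800  stride 1/|dx|=1.1547 1/|dy|=2.0000
    cross x-line → (3,4), t=0.6582
    cross y-line → (3,5), t=0.8800 (wall)
  → r_3 = 0.8800
beam 4: φ=270°, α=240°
  d=(-0.5000,-0.8660)  start (4,4)  tX=1.1400 tY=0.6466  stride 1/|dx|=2.0000 1/|dy|=1.1547
    cross y-line → (4,3), t=0.6466
    cross x-line → (3,3), t=1.1400
    cross y-line → (3,2), t=1.8013
    cross y-line → (3,1), t=2.9560
    cross x-line → (2,1), t=3.1400
    cross y-line → (2,0), t=4.1107 (wall)
  → r_4 = 4.1107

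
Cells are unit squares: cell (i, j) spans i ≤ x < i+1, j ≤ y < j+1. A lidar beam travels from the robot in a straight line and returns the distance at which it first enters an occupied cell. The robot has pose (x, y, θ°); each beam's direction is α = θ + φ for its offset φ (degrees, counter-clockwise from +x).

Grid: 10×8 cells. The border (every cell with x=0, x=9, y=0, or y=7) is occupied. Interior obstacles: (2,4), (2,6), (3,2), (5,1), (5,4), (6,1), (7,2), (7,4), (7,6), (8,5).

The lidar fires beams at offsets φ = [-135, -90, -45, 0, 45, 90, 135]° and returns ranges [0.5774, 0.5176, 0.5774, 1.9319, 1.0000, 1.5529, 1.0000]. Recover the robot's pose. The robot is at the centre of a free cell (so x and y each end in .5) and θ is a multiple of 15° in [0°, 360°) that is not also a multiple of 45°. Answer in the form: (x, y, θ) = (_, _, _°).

The pose lattice has 38·16 = 608 candidates. Test each by forward raycasting.
  (5.5, 5.5, 210°): beam 1 = 1.5529 ≠ 0.5774 ✗
  (7.5, 5.5, 300°): beam 1 = 4.6587 ≠ 0.5774 ✗
  (3.5, 1.5, 240°): beam 1 = 0.5176 ≠ 0.5774 ✗
  …
  (8.5, 1.5, 75°): r_1=0.5774, r_2=0.5176, r_3=0.5774, r_4=1.9319, r_5=1.0000, r_6=1.5529, r_7=1.0000 — all match ✓
Unique over the lattice → pose = (8.5, 1.5, 75°).

(x, y, θ) = (8.5, 1.5, 75°)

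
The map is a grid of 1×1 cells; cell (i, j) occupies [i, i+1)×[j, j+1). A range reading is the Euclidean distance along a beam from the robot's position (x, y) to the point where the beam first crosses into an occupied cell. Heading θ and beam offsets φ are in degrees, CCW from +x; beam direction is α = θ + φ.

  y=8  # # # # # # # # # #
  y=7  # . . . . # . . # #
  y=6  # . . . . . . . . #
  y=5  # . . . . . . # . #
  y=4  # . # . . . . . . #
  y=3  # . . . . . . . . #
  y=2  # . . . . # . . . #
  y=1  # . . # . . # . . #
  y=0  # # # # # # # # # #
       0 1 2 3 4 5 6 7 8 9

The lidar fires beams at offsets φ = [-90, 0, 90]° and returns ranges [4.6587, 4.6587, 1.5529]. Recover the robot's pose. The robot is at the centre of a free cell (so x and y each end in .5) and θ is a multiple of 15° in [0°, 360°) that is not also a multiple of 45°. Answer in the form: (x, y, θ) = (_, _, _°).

Candidates: 49 free-cell centres × 16 headings = 784 poses. Raycast each; keep the one whose scan matches to 4 dp.
  (2.5, 2.5, 330°): beam 1 = 1.7321 ≠ 4.6587 ✗
  (2.5, 2.5, 150°): beam 1 = 5.1962 ≠ 4.6587 ✗
  (7.5, 6.5, 165°): beam 1 = 1.5529 ≠ 4.6587 ✗
  (1.5, 4.5, 210°): beam 1 = 1.0000 ≠ 4.6587 ✗
  …
  (5.5, 5.5, 255°): r_1=4.6587, r_2=4.6587, r_3=1.5529 — all match ✓
Unique over the lattice → pose = (5.5, 5.5, 255°).

(x, y, θ) = (5.5, 5.5, 255°)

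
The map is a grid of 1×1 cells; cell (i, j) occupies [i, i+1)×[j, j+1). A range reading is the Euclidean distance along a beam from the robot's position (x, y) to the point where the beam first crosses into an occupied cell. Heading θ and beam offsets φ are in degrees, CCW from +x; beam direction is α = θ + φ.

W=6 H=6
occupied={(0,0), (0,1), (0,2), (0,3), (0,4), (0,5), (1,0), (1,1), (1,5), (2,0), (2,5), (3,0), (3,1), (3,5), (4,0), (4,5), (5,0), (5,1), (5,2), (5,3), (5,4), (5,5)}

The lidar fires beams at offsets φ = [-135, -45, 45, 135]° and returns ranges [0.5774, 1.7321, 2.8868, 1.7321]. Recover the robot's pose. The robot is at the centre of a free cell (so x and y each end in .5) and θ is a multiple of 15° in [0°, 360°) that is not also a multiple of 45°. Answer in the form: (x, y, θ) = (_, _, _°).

(x, y, θ) = (3.5, 2.5, 75°)

Enumerate (i+0.5, j+0.5, θ) over the 14 free cells and 16 admissible headings. For each, cast all 4 beams and compare to the given ranges.
  (4.5, 1.5, 30°): beam 1 = 0.5176 ≠ 0.5774 ✗
  (2.5, 1.5, 120°): beam 1 = 0.5176 ≠ 0.5774 ✗
  (3.5, 4.5, 285°): beam 1 = 1.0000 ≠ 0.5774 ✗
  …
  (3.5, 2.5, 75°): r_1=0.5774, r_2=1.7321, r_3=2.8868, r_4=1.7321 — all match ✓
No second candidate reproduces the full scan.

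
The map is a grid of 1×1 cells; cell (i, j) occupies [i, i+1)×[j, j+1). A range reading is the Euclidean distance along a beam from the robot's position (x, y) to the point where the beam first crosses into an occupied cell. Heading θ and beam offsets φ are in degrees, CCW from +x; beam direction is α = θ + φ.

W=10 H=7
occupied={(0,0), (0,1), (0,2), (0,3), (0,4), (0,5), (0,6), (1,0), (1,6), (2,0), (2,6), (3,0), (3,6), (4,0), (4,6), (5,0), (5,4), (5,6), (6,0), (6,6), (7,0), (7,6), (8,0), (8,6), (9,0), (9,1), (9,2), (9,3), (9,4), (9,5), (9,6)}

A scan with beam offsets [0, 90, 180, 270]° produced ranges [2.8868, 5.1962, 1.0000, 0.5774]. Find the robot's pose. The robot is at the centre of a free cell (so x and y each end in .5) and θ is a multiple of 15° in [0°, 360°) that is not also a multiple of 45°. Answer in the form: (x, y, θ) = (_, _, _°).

The pose lattice has 39·16 = 624 candidates. Test each by forward raycasting.
  (7.5, 5.5, 255°): beam 1 = 4.6587 ≠ 2.8868 ✗
  (1.5, 4.5, 60°): beam 1 = 1.7321 ≠ 2.8868 ✗
  (3.5, 4.5, 195°): beam 1 = 2.5882 ≠ 2.8868 ✗
  (4.5, 5.5, 120°): beam 1 = 0.5774 ≠ 2.8868 ✗
  (8.5, 2.5, 195°): beam 1 = 5.7956 ≠ 2.8868 ✗
  …
  (3.5, 5.5, 210°): r_1=2.8868, r_2=5.1962, r_3=1.0000, r_4=0.5774 — all match ✓
Only this pose fits every beam.

(x, y, θ) = (3.5, 5.5, 210°)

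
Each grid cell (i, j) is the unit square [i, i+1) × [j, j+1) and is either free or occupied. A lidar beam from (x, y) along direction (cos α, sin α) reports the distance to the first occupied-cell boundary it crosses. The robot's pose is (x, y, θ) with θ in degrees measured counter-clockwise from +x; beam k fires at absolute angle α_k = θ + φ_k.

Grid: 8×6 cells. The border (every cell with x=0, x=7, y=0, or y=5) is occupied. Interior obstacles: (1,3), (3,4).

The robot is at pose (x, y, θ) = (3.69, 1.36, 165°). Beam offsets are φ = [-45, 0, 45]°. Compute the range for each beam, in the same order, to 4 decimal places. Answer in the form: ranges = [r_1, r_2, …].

beam 1: φ=-45°, α=120°
  direction (-0.5000, 0.8660); cell (3,1); t to first gridline: x 1.3800, y 0.7390 (then +2.0000 / +1.1547)
    (3,2) via y @ 0.7390
    (2,2) via x @ 1.3800
    (2,3) via y @ 1.8937
    (2,4) via y @ 3.0484
    (1,4) via x @ 3.3800
    (1,5) via y @ 4.2031  # hit
  → r_1 = 4.2031
beam 2: φ=0°, α=165°
  direction (-0.9659, 0.2588); cell (3,1); t to first gridline: x 0.7143, y 2.4728 (then +1.0353 / +3.8637)
    (2,1) via x @ 0.7143
    (1,1) via x @ 1.7496
    (1,2) via y @ 2.4728
    (0,2) via x @ 2.7849  # hit
  → r_2 = 2.7849
beam 3: φ=45°, α=210°
  direction (-0.8660, -0.5000); cell (3,1); t to first gridline: x 0.7967, y 0.7200 (then +1.1547 / +2.0000)
    (3,0) via y @ 0.7200  # hit
  → r_3 = 0.7200

ranges = [4.2031, 2.7849, 0.7200]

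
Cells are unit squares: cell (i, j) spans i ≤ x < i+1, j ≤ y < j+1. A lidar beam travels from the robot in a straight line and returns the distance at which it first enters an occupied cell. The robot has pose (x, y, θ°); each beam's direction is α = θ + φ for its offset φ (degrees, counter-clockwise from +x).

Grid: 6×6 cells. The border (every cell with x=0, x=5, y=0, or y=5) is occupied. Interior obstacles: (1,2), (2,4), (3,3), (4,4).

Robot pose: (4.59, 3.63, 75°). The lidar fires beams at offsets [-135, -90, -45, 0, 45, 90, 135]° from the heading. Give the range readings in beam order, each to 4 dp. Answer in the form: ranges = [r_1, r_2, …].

ranges = [0.8200, 0.4245, 0.4734, 0.3831, 0.4272, 0.6108, 0.6813]

beam 1: φ=-135°, α=300°
  dir = (cos 300°, sin 300°) = (0.5000, -0.8660); from cell (4,3)
  next x-line at t=0.8200, next y-line at t=0.7275; Δt_x=2.0000, Δt_y=1.1547
    y: enter (4,2) at t=0.7275
    x: enter (5,2) at t=0.8200 ← occupied
  → r_1 = 0.8200
beam 2: φ=-90°, α=345°
  dir = (cos 345°, sin 345°) = (0.9659, -0.2588); from cell (4,3)
  next x-line at t=0.4245, next y-line at t=2.4341; Δt_x=1.0353, Δt_y=3.8637
    x: enter (5,3) at t=0.4245 ← occupied
  → r_2 = 0.4245
beam 3: φ=-45°, α=30°
  dir = (cos 30°, sin 30°) = (0.8660, 0.5000); from cell (4,3)
  next x-line at t=0.4734, next y-line at t=0.7400; Δt_x=1.1547, Δt_y=2.0000
    x: enter (5,3) at t=0.4734 ← occupied
  → r_3 = 0.4734
beam 4: φ=0°, α=75°
  dir = (cos 75°, sin 75°) = (0.2588, 0.9659); from cell (4,3)
  next x-line at t=1.5841, next y-line at t=0.3831; Δt_x=3.8637, Δt_y=1.0353
    y: enter (4,4) at t=0.3831 ← occupied
  → r_4 = 0.3831
beam 5: φ=45°, α=120°
  dir = (cos 120°, sin 120°) = (-0.5000, 0.8660); from cell (4,3)
  next x-line at t=1.1800, next y-line at t=0.4272; Δt_x=2.0000, Δt_y=1.1547
    y: enter (4,4) at t=0.4272 ← occupied
  → r_5 = 0.4272
beam 6: φ=90°, α=165°
  dir = (cos 165°, sin 165°) = (-0.9659, 0.2588); from cell (4,3)
  next x-line at t=0.6108, next y-line at t=1.4296; Δt_x=1.0353, Δt_y=3.8637
    x: enter (3,3) at t=0.6108 ← occupied
  → r_6 = 0.6108
beam 7: φ=135°, α=210°
  dir = (cos 210°, sin 210°) = (-0.8660, -0.5000); from cell (4,3)
  next x-line at t=0.6813, next y-line at t=1.2600; Δt_x=1.1547, Δt_y=2.0000
    x: enter (3,3) at t=0.6813 ← occupied
  → r_7 = 0.6813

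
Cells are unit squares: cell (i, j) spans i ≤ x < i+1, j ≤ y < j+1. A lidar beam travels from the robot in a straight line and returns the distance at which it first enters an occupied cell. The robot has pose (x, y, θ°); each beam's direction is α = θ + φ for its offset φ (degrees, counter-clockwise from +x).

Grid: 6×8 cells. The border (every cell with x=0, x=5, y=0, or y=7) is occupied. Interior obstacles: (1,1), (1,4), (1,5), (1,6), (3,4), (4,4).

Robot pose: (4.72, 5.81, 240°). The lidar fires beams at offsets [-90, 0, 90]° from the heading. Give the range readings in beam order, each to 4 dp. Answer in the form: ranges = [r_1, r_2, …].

beam 1: φ=-90°, α=150°
  cosα=-0.8660 sinα=0.5000 | (4,5) | tMaxX 0.8314 tMaxY 0.3800 | tΔX 1.1547 tΔY 2.0000
    t=0.3800 [y] (4,6)
    t=0.8314 [x] (3,6)
    t=1.9861 [x] (2,6)
    t=2.3800 [y] (2,7) — stop
  → r_1 = 2.3800
beam 2: φ=0°, α=240°
  cosα=-0.5000 sinα=-0.8660 | (4,5) | tMaxX 1.4400 tMaxY 0.9353 | tΔX 2.0000 tΔY 1.1547
    t=0.9353 [y] (4,4) — stop
  → r_2 = 0.9353
beam 3: φ=90°, α=330°
  cosα=0.8660 sinα=-0.5000 | (4,5) | tMaxX 0.3233 tMaxY 1.6200 | tΔX 1.1547 tΔY 2.0000
    t=0.3233 [x] (5,5) — stop
  → r_3 = 0.3233

ranges = [2.3800, 0.9353, 0.3233]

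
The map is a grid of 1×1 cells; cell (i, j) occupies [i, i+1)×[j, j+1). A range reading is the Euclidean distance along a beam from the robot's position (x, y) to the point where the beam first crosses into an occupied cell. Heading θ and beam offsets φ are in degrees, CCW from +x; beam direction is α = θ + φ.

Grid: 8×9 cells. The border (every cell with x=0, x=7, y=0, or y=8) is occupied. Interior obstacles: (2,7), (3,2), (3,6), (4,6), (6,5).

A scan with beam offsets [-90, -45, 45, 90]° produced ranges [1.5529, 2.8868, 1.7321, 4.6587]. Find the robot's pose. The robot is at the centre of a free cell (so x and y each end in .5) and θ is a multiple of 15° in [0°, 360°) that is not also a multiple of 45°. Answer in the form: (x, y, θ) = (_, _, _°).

(x, y, θ) = (2.5, 5.5, 165°)

The pose lattice has 37·16 = 592 candidates. Test each by forward raycasting.
  (2.5, 6.5, 240°): beam 1 = 1.7321 ≠ 1.5529 ✗
  (4.5, 1.5, 330°): beam 1 = 0.5774 ≠ 1.5529 ✗
  (1.5, 6.5, 165°): beam 2 = 1.0000 ≠ 2.8868 ✗
  (4.5, 4.5, 105°): beam 1 = 1.9319 ≠ 1.5529 ✗
  …
  (2.5, 5.5, 165°): r_1=1.5529, r_2=2.8868, r_3=1.7321, r_4=4.6587 — all match ✓
Only this pose fits every beam.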